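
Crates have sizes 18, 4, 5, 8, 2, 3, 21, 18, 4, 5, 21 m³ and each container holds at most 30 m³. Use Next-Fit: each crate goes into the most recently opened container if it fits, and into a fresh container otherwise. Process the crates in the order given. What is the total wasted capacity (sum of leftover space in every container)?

container 1: place 18 m³, 12 m³ left
container 1: place 4 m³, 8 m³ left
container 1: place 5 m³, 3 m³ left
container 2: place 8 m³, 22 m³ left
container 2: place 2 m³, 20 m³ left
container 2: place 3 m³, 17 m³ left
container 3: place 21 m³, 9 m³ left
container 4: place 18 m³, 12 m³ left
container 4: place 4 m³, 8 m³ left
container 4: place 5 m³, 3 m³ left
container 5: place 21 m³, 9 m³ left
5 containers × 30 m³ = 150 m³; used 109 m³; unused 41 m³.

41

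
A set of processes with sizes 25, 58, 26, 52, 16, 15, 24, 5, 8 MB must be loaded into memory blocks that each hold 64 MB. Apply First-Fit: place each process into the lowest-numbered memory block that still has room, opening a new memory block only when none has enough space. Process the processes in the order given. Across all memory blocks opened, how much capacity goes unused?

Put 25 MB in memory block 1; 39 MB remain.
Put 58 MB in memory block 2; 6 MB remain.
Put 26 MB in memory block 1; 13 MB remain.
Put 52 MB in memory block 3; 12 MB remain.
Put 16 MB in memory block 4; 48 MB remain.
Put 15 MB in memory block 4; 33 MB remain.
Put 24 MB in memory block 4; 9 MB remain.
Put 5 MB in memory block 1; 8 MB remain.
Put 8 MB in memory block 1; 0 MB remain.
4 memory blocks × 64 MB = 256 MB; used 229 MB; unused 27 MB.

27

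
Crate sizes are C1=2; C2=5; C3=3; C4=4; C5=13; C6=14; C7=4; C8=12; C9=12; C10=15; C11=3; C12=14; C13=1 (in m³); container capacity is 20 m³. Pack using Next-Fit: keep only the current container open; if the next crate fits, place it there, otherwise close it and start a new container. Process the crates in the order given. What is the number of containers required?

7

Put C1 (2 m³) in container 1; 18 m³ remain.
Put C2 (5 m³) in container 1; 13 m³ remain.
Put C3 (3 m³) in container 1; 10 m³ remain.
Put C4 (4 m³) in container 1; 6 m³ remain.
Put C5 (13 m³) in container 2; 7 m³ remain.
Put C6 (14 m³) in container 3; 6 m³ remain.
Put C7 (4 m³) in container 3; 2 m³ remain.
Put C8 (12 m³) in container 4; 8 m³ remain.
Put C9 (12 m³) in container 5; 8 m³ remain.
Put C10 (15 m³) in container 6; 5 m³ remain.
Put C11 (3 m³) in container 6; 2 m³ remain.
Put C12 (14 m³) in container 7; 6 m³ remain.
Put C13 (1 m³) in container 7; 5 m³ remain.
Final containers: [2,5,3,4] [13] [14,4] [12] [12] [15,3] [14,1].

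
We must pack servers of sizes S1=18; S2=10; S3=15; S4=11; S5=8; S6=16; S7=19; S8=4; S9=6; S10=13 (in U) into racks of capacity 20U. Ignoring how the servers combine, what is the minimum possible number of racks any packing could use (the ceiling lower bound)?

6

Total size = 18 + 10 + 15 + 11 + 8 + 16 + 19 + 4 + 6 + 13 = 120U.
⌈120 / 20⌉ = 6.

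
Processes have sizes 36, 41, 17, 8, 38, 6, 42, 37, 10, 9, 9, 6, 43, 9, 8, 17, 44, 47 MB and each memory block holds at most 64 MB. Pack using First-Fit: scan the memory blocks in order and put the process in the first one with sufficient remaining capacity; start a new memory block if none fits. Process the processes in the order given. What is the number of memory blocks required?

8 memory blocks

memory block 1: place 36 MB, 28 MB left
memory block 2: place 41 MB, 23 MB left
memory block 1: place 17 MB, 11 MB left
memory block 1: place 8 MB, 3 MB left
memory block 3: place 38 MB, 26 MB left
memory block 2: place 6 MB, 17 MB left
memory block 4: place 42 MB, 22 MB left
memory block 5: place 37 MB, 27 MB left
memory block 2: place 10 MB, 7 MB left
memory block 3: place 9 MB, 17 MB left
memory block 3: place 9 MB, 8 MB left
memory block 2: place 6 MB, 1 MB left
memory block 6: place 43 MB, 21 MB left
memory block 4: place 9 MB, 13 MB left
memory block 3: place 8 MB, 0 MB left
memory block 5: place 17 MB, 10 MB left
memory block 7: place 44 MB, 20 MB left
memory block 8: place 47 MB, 17 MB left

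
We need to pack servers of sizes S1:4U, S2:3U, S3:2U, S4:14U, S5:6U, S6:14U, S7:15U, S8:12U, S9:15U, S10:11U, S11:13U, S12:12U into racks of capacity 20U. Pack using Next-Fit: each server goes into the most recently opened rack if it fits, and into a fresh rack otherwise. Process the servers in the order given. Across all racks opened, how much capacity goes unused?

59

S1 (4U) → rack 1 (remaining 16U)
S2 (3U) → rack 1 (remaining 13U)
S3 (2U) → rack 1 (remaining 11U)
S4 (14U) → rack 2 (remaining 6U)
S5 (6U) → rack 2 (remaining 0U)
S6 (14U) → rack 3 (remaining 6U)
S7 (15U) → rack 4 (remaining 5U)
S8 (12U) → rack 5 (remaining 8U)
S9 (15U) → rack 6 (remaining 5U)
S10 (11U) → rack 7 (remaining 9U)
S11 (13U) → rack 8 (remaining 7U)
S12 (12U) → rack 9 (remaining 8U)
9 racks × 20U = 180U; used 121U; unused 59U.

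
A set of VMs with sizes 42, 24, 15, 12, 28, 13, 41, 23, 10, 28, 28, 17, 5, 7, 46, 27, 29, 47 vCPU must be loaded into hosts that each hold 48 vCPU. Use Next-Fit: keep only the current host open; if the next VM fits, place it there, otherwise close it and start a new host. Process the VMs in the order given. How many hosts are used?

Put 42 vCPU in host 1; 6 vCPU remain.
Put 24 vCPU in host 2; 24 vCPU remain.
Put 15 vCPU in host 2; 9 vCPU remain.
Put 12 vCPU in host 3; 36 vCPU remain.
Put 28 vCPU in host 3; 8 vCPU remain.
Put 13 vCPU in host 4; 35 vCPU remain.
Put 41 vCPU in host 5; 7 vCPU remain.
Put 23 vCPU in host 6; 25 vCPU remain.
Put 10 vCPU in host 6; 15 vCPU remain.
Put 28 vCPU in host 7; 20 vCPU remain.
Put 28 vCPU in host 8; 20 vCPU remain.
Put 17 vCPU in host 8; 3 vCPU remain.
Put 5 vCPU in host 9; 43 vCPU remain.
Put 7 vCPU in host 9; 36 vCPU remain.
Put 46 vCPU in host 10; 2 vCPU remain.
Put 27 vCPU in host 11; 21 vCPU remain.
Put 29 vCPU in host 12; 19 vCPU remain.
Put 47 vCPU in host 13; 1 vCPU remain.
Final hosts: [42] [24,15] [12,28] [13] [41] [23,10] [28] [28,17] [5,7] [46] [27] [29] [47].

13 hosts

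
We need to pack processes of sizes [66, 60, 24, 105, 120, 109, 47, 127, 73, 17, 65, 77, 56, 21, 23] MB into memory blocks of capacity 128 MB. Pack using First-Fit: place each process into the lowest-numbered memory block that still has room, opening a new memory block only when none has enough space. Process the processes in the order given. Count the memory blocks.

9 memory blocks

66 MB → memory block 1 (remaining 62 MB)
60 MB → memory block 1 (remaining 2 MB)
24 MB → memory block 2 (remaining 104 MB)
105 MB → memory block 3 (remaining 23 MB)
120 MB → memory block 4 (remaining 8 MB)
109 MB → memory block 5 (remaining 19 MB)
47 MB → memory block 2 (remaining 57 MB)
127 MB → memory block 6 (remaining 1 MB)
73 MB → memory block 7 (remaining 55 MB)
17 MB → memory block 2 (remaining 40 MB)
65 MB → memory block 8 (remaining 63 MB)
77 MB → memory block 9 (remaining 51 MB)
56 MB → memory block 8 (remaining 7 MB)
21 MB → memory block 2 (remaining 19 MB)
23 MB → memory block 3 (remaining 0 MB)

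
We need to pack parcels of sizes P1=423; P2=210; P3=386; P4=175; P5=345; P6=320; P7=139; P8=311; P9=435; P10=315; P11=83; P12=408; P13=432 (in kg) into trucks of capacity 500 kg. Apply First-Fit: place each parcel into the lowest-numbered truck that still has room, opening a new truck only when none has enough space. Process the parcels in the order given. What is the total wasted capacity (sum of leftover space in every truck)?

truck 1: place P1 (423 kg), 77 kg left
truck 2: place P2 (210 kg), 290 kg left
truck 3: place P3 (386 kg), 114 kg left
truck 2: place P4 (175 kg), 115 kg left
truck 4: place P5 (345 kg), 155 kg left
truck 5: place P6 (320 kg), 180 kg left
truck 4: place P7 (139 kg), 16 kg left
truck 6: place P8 (311 kg), 189 kg left
truck 7: place P9 (435 kg), 65 kg left
truck 8: place P10 (315 kg), 185 kg left
truck 2: place P11 (83 kg), 32 kg left
truck 9: place P12 (408 kg), 92 kg left
truck 10: place P13 (432 kg), 68 kg left
10 trucks × 500 kg = 5000 kg; used 3982 kg; unused 1018 kg.

1018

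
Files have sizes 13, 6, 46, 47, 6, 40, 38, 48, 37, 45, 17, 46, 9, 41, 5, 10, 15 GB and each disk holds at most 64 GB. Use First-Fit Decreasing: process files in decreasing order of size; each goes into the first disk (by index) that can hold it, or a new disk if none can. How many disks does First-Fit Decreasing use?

9 disks

Sorted descending: 48, 47, 46, 46, 45, 41, 40, 38, 37, 17, 15, 13, 10, 9, 6, 6, 5.
disk 1: place 48 GB, 16 GB left
disk 2: place 47 GB, 17 GB left
disk 3: place 46 GB, 18 GB left
disk 4: place 46 GB, 18 GB left
disk 5: place 45 GB, 19 GB left
disk 6: place 41 GB, 23 GB left
disk 7: place 40 GB, 24 GB left
disk 8: place 38 GB, 26 GB left
disk 9: place 37 GB, 27 GB left
disk 2: place 17 GB, 0 GB left
disk 1: place 15 GB, 1 GB left
disk 3: place 13 GB, 5 GB left
disk 4: place 10 GB, 8 GB left
disk 5: place 9 GB, 10 GB left
disk 4: place 6 GB, 2 GB left
disk 5: place 6 GB, 4 GB left
disk 3: place 5 GB, 0 GB left
Final disks: [48,15] [47,17] [46,13,5] [46,10,6] [45,9,6] [41] [40] [38] [37].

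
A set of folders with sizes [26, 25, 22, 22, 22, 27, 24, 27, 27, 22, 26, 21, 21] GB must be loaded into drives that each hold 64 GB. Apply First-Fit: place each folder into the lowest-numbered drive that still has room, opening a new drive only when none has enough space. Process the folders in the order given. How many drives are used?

Put 26 GB in drive 1; 38 GB remain.
Put 25 GB in drive 1; 13 GB remain.
Put 22 GB in drive 2; 42 GB remain.
Put 22 GB in drive 2; 20 GB remain.
Put 22 GB in drive 3; 42 GB remain.
Put 27 GB in drive 3; 15 GB remain.
Put 24 GB in drive 4; 40 GB remain.
Put 27 GB in drive 4; 13 GB remain.
Put 27 GB in drive 5; 37 GB remain.
Put 22 GB in drive 5; 15 GB remain.
Put 26 GB in drive 6; 38 GB remain.
Put 21 GB in drive 6; 17 GB remain.
Put 21 GB in drive 7; 43 GB remain.
Final drives: [26,25] [22,22] [22,27] [24,27] [27,22] [26,21] [21].

7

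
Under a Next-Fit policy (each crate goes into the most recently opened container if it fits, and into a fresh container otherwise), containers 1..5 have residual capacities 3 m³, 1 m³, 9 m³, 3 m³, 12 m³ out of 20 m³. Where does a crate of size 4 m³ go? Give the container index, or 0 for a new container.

Next-Fit only looks at container 5, which has 12 m³ free.
4 m³ fits there.

5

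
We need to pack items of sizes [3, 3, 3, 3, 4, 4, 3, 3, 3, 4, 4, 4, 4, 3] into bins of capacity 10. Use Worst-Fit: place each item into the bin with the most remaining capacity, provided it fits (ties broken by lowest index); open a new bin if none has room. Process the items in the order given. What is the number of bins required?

6 bins

Put 3 in bin 1; 7 remain.
Put 3 in bin 1; 4 remain.
Put 3 in bin 1; 1 remain.
Put 3 in bin 2; 7 remain.
Put 4 in bin 2; 3 remain.
Put 4 in bin 3; 6 remain.
Put 3 in bin 3; 3 remain.
Put 3 in bin 2; 0 remain.
Put 3 in bin 3; 0 remain.
Put 4 in bin 4; 6 remain.
Put 4 in bin 4; 2 remain.
Put 4 in bin 5; 6 remain.
Put 4 in bin 5; 2 remain.
Put 3 in bin 6; 7 remain.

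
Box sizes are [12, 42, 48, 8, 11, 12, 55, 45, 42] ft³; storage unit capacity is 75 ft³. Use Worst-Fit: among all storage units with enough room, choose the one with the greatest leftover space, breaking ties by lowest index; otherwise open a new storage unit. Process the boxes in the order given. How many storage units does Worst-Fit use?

5

12 ft³ → storage unit 1 (remaining 63 ft³)
42 ft³ → storage unit 1 (remaining 21 ft³)
48 ft³ → storage unit 2 (remaining 27 ft³)
8 ft³ → storage unit 2 (remaining 19 ft³)
11 ft³ → storage unit 1 (remaining 10 ft³)
12 ft³ → storage unit 2 (remaining 7 ft³)
55 ft³ → storage unit 3 (remaining 20 ft³)
45 ft³ → storage unit 4 (remaining 30 ft³)
42 ft³ → storage unit 5 (remaining 33 ft³)
Final storage units: [12,42,11] [48,8,12] [55] [45] [42].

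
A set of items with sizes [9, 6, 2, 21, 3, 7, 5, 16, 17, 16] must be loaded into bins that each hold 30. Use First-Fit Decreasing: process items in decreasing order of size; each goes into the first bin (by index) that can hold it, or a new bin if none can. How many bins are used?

Sorted descending: 21, 17, 16, 16, 9, 7, 6, 5, 3, 2.
bin 1: place 21, 9 left
bin 2: place 17, 13 left
bin 3: place 16, 14 left
bin 4: place 16, 14 left
bin 1: place 9, 0 left
bin 2: place 7, 6 left
bin 2: place 6, 0 left
bin 3: place 5, 9 left
bin 3: place 3, 6 left
bin 3: place 2, 4 left

4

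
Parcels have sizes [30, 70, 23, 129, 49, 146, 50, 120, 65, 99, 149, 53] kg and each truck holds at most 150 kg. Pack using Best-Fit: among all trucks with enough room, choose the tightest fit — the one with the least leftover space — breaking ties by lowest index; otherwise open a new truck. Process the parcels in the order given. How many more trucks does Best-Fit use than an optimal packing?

1

Best-Fit: [30,70,23] [129] [49,50] [146] [120] [65,53] [99] [149] → 8 trucks.
Total size 983 kg; any packing needs at least ⌈983/150⌉ = 7 trucks.
An optimal packing achieves that bound: [149] [146] [129] [120,30] [99,50] [70,65] [53,49,23] → 7 trucks.
Excess: 8 − 7 = 1.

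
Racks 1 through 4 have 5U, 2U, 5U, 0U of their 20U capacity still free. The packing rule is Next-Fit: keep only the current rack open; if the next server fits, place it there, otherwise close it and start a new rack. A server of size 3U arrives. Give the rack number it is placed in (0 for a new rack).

0

Next-Fit only looks at rack 4, which has 0U free.
3U does not fit, so a new rack is opened.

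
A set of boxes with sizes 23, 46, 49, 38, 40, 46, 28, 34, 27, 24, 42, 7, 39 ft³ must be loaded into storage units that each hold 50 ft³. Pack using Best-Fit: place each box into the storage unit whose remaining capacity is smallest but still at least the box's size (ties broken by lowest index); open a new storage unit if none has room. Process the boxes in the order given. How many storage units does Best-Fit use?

23 ft³ → storage unit 1 (remaining 27 ft³)
46 ft³ → storage unit 2 (remaining 4 ft³)
49 ft³ → storage unit 3 (remaining 1 ft³)
38 ft³ → storage unit 4 (remaining 12 ft³)
40 ft³ → storage unit 5 (remaining 10 ft³)
46 ft³ → storage unit 6 (remaining 4 ft³)
28 ft³ → storage unit 7 (remaining 22 ft³)
34 ft³ → storage unit 8 (remaining 16 ft³)
27 ft³ → storage unit 1 (remaining 0 ft³)
24 ft³ → storage unit 9 (remaining 26 ft³)
42 ft³ → storage unit 10 (remaining 8 ft³)
7 ft³ → storage unit 10 (remaining 1 ft³)
39 ft³ → storage unit 11 (remaining 11 ft³)
Final storage units: [23,27] [46] [49] [38] [40] [46] [28] [34] [24] [42,7] [39].

11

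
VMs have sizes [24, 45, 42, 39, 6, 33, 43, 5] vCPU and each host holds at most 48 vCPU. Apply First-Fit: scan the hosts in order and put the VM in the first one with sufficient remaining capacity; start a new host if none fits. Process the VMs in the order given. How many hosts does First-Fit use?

24 vCPU → host 1 (remaining 24 vCPU)
45 vCPU → host 2 (remaining 3 vCPU)
42 vCPU → host 3 (remaining 6 vCPU)
39 vCPU → host 4 (remaining 9 vCPU)
6 vCPU → host 1 (remaining 18 vCPU)
33 vCPU → host 5 (remaining 15 vCPU)
43 vCPU → host 6 (remaining 5 vCPU)
5 vCPU → host 1 (remaining 13 vCPU)

6 hosts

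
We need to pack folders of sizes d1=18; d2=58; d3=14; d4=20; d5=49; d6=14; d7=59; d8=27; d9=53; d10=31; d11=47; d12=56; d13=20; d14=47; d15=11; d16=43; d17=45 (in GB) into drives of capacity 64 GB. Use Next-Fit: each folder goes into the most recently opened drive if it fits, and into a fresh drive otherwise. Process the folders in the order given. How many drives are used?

14 drives

d1 (18 GB) → drive 1 (remaining 46 GB)
d2 (58 GB) → drive 2 (remaining 6 GB)
d3 (14 GB) → drive 3 (remaining 50 GB)
d4 (20 GB) → drive 3 (remaining 30 GB)
d5 (49 GB) → drive 4 (remaining 15 GB)
d6 (14 GB) → drive 4 (remaining 1 GB)
d7 (59 GB) → drive 5 (remaining 5 GB)
d8 (27 GB) → drive 6 (remaining 37 GB)
d9 (53 GB) → drive 7 (remaining 11 GB)
d10 (31 GB) → drive 8 (remaining 33 GB)
d11 (47 GB) → drive 9 (remaining 17 GB)
d12 (56 GB) → drive 10 (remaining 8 GB)
d13 (20 GB) → drive 11 (remaining 44 GB)
d14 (47 GB) → drive 12 (remaining 17 GB)
d15 (11 GB) → drive 12 (remaining 6 GB)
d16 (43 GB) → drive 13 (remaining 21 GB)
d17 (45 GB) → drive 14 (remaining 19 GB)
Final drives: [18] [58] [14,20] [49,14] [59] [27] [53] [31] [47] [56] [20] [47,11] [43] [45].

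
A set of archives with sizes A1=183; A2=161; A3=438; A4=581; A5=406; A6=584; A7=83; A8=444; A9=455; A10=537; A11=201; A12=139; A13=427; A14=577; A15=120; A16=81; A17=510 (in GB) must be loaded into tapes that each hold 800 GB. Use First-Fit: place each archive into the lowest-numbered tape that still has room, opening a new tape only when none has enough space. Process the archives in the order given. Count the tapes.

Put A1 (183 GB) in tape 1; 617 GB remain.
Put A2 (161 GB) in tape 1; 456 GB remain.
Put A3 (438 GB) in tape 1; 18 GB remain.
Put A4 (581 GB) in tape 2; 219 GB remain.
Put A5 (406 GB) in tape 3; 394 GB remain.
Put A6 (584 GB) in tape 4; 216 GB remain.
Put A7 (83 GB) in tape 2; 136 GB remain.
Put A8 (444 GB) in tape 5; 356 GB remain.
Put A9 (455 GB) in tape 6; 345 GB remain.
Put A10 (537 GB) in tape 7; 263 GB remain.
Put A11 (201 GB) in tape 3; 193 GB remain.
Put A12 (139 GB) in tape 3; 54 GB remain.
Put A13 (427 GB) in tape 8; 373 GB remain.
Put A14 (577 GB) in tape 9; 223 GB remain.
Put A15 (120 GB) in tape 2; 16 GB remain.
Put A16 (81 GB) in tape 4; 135 GB remain.
Put A17 (510 GB) in tape 10; 290 GB remain.

10 tapes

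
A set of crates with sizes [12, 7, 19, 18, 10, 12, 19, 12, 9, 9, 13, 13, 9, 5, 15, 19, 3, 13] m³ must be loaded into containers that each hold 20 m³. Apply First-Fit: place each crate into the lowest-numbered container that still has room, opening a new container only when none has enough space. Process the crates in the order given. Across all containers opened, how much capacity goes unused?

43

12 m³ → container 1 (remaining 8 m³)
7 m³ → container 1 (remaining 1 m³)
19 m³ → container 2 (remaining 1 m³)
18 m³ → container 3 (remaining 2 m³)
10 m³ → container 4 (remaining 10 m³)
12 m³ → container 5 (remaining 8 m³)
19 m³ → container 6 (remaining 1 m³)
12 m³ → container 7 (remaining 8 m³)
9 m³ → container 4 (remaining 1 m³)
9 m³ → container 8 (remaining 11 m³)
13 m³ → container 9 (remaining 7 m³)
13 m³ → container 10 (remaining 7 m³)
9 m³ → container 8 (remaining 2 m³)
5 m³ → container 5 (remaining 3 m³)
15 m³ → container 11 (remaining 5 m³)
19 m³ → container 12 (remaining 1 m³)
3 m³ → container 5 (remaining 0 m³)
13 m³ → container 13 (remaining 7 m³)
13 containers × 20 m³ = 260 m³; used 217 m³; unused 43 m³.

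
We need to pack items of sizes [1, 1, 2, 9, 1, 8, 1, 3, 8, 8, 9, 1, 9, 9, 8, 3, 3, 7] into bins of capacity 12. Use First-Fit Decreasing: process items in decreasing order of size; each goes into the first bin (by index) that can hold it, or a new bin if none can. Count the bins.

Sorted descending: 9, 9, 9, 9, 8, 8, 8, 8, 7, 3, 3, 3, 2, 1, 1, 1, 1, 1.
9 → bin 1 (remaining 3)
9 → bin 2 (remaining 3)
9 → bin 3 (remaining 3)
9 → bin 4 (remaining 3)
8 → bin 5 (remaining 4)
8 → bin 6 (remaining 4)
8 → bin 7 (remaining 4)
8 → bin 8 (remaining 4)
7 → bin 9 (remaining 5)
3 → bin 1 (remaining 0)
3 → bin 2 (remaining 0)
3 → bin 3 (remaining 0)
2 → bin 4 (remaining 1)
1 → bin 4 (remaining 0)
1 → bin 5 (remaining 3)
1 → bin 5 (remaining 2)
1 → bin 5 (remaining 1)
1 → bin 5 (remaining 0)

9 bins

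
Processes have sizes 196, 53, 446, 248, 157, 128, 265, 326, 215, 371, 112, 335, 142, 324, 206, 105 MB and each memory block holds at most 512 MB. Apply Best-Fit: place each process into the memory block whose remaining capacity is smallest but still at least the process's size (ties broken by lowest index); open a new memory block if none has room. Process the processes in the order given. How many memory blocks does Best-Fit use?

memory block 1: place 196 MB, 316 MB left
memory block 1: place 53 MB, 263 MB left
memory block 2: place 446 MB, 66 MB left
memory block 1: place 248 MB, 15 MB left
memory block 3: place 157 MB, 355 MB left
memory block 3: place 128 MB, 227 MB left
memory block 4: place 265 MB, 247 MB left
memory block 5: place 326 MB, 186 MB left
memory block 3: place 215 MB, 12 MB left
memory block 6: place 371 MB, 141 MB left
memory block 6: place 112 MB, 29 MB left
memory block 7: place 335 MB, 177 MB left
memory block 7: place 142 MB, 35 MB left
memory block 8: place 324 MB, 188 MB left
memory block 4: place 206 MB, 41 MB left
memory block 5: place 105 MB, 81 MB left

8 memory blocks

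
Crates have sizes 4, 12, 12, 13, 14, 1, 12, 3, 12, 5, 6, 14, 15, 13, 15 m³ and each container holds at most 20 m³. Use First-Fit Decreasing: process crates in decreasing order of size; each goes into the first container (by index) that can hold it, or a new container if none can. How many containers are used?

10

Sorted descending: 15, 15, 14, 14, 13, 13, 12, 12, 12, 12, 6, 5, 4, 3, 1.
Put 15 m³ in container 1; 5 m³ remain.
Put 15 m³ in container 2; 5 m³ remain.
Put 14 m³ in container 3; 6 m³ remain.
Put 14 m³ in container 4; 6 m³ remain.
Put 13 m³ in container 5; 7 m³ remain.
Put 13 m³ in container 6; 7 m³ remain.
Put 12 m³ in container 7; 8 m³ remain.
Put 12 m³ in container 8; 8 m³ remain.
Put 12 m³ in container 9; 8 m³ remain.
Put 12 m³ in container 10; 8 m³ remain.
Put 6 m³ in container 3; 0 m³ remain.
Put 5 m³ in container 1; 0 m³ remain.
Put 4 m³ in container 2; 1 m³ remain.
Put 3 m³ in container 4; 3 m³ remain.
Put 1 m³ in container 2; 0 m³ remain.
Final containers: [15,5] [15,4,1] [14,6] [14,3] [13] [13] [12] [12] [12] [12].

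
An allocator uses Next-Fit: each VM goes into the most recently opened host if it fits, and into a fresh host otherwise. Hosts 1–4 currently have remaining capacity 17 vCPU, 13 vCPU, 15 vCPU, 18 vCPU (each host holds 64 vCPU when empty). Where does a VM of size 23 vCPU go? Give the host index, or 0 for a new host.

0

Next-Fit only looks at host 4, which has 18 vCPU free.
23 vCPU does not fit, so a new host is opened.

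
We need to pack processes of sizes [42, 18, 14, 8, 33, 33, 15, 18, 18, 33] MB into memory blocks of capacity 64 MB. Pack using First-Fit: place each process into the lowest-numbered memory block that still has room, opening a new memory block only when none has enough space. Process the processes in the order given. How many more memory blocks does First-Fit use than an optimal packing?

First-Fit: [42,18] [14,8,33] [33,15] [18,18] [33] → 5 memory blocks.
Total size 232 MB; any packing needs at least ⌈232/64⌉ = 4 memory blocks.
An optimal packing achieves that bound: [42,18] [33,18,8] [33,18] [33,15,14] → 4 memory blocks.
Excess: 5 − 4 = 1.

1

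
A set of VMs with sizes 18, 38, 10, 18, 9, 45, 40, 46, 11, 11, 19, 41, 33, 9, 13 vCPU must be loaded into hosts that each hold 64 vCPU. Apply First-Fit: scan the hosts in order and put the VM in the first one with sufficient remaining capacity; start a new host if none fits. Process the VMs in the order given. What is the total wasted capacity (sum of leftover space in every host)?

87

host 1: place 18 vCPU, 46 vCPU left
host 1: place 38 vCPU, 8 vCPU left
host 2: place 10 vCPU, 54 vCPU left
host 2: place 18 vCPU, 36 vCPU left
host 2: place 9 vCPU, 27 vCPU left
host 3: place 45 vCPU, 19 vCPU left
host 4: place 40 vCPU, 24 vCPU left
host 5: place 46 vCPU, 18 vCPU left
host 2: place 11 vCPU, 16 vCPU left
host 2: place 11 vCPU, 5 vCPU left
host 3: place 19 vCPU, 0 vCPU left
host 6: place 41 vCPU, 23 vCPU left
host 7: place 33 vCPU, 31 vCPU left
host 4: place 9 vCPU, 15 vCPU left
host 4: place 13 vCPU, 2 vCPU left
7 hosts × 64 vCPU = 448 vCPU; used 361 vCPU; unused 87 vCPU.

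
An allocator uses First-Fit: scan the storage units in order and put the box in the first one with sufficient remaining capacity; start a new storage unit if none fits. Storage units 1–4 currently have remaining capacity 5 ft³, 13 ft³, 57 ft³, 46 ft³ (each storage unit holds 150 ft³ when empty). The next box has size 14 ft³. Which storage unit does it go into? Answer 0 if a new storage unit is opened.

Storage units with room: storage unit 3 (57 ft³), storage unit 4 (46 ft³).
The first with room is storage unit 3.

3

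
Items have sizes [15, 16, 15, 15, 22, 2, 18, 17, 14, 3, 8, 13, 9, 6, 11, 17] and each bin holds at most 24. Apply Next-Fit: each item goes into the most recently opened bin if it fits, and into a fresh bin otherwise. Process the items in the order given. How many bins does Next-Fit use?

15 → bin 1 (remaining 9)
16 → bin 2 (remaining 8)
15 → bin 3 (remaining 9)
15 → bin 4 (remaining 9)
22 → bin 5 (remaining 2)
2 → bin 5 (remaining 0)
18 → bin 6 (remaining 6)
17 → bin 7 (remaining 7)
14 → bin 8 (remaining 10)
3 → bin 8 (remaining 7)
8 → bin 9 (remaining 16)
13 → bin 9 (remaining 3)
9 → bin 10 (remaining 15)
6 → bin 10 (remaining 9)
11 → bin 11 (remaining 13)
17 → bin 12 (remaining 7)

12 bins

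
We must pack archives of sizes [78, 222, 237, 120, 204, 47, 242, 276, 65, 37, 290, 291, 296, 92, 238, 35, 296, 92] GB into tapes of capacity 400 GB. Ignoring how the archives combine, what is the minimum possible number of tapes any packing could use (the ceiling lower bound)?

8

Total size = 78 + 222 + 237 + 120 + 204 + 47 + 242 + 276 + 65 + 37 + 290 + 291 + 296 + 92 + 238 + 35 + 296 + 92 = 3158 GB.
⌈3158 / 400⌉ = 8.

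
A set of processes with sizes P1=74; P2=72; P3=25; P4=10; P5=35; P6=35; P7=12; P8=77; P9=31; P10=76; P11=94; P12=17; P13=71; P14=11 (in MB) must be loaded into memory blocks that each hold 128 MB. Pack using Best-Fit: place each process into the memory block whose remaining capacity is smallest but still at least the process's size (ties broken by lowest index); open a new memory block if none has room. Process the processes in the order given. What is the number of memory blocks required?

Put P1 (74 MB) in memory block 1; 54 MB remain.
Put P2 (72 MB) in memory block 2; 56 MB remain.
Put P3 (25 MB) in memory block 1; 29 MB remain.
Put P4 (10 MB) in memory block 1; 19 MB remain.
Put P5 (35 MB) in memory block 2; 21 MB remain.
Put P6 (35 MB) in memory block 3; 93 MB remain.
Put P7 (12 MB) in memory block 1; 7 MB remain.
Put P8 (77 MB) in memory block 3; 16 MB remain.
Put P9 (31 MB) in memory block 4; 97 MB remain.
Put P10 (76 MB) in memory block 4; 21 MB remain.
Put P11 (94 MB) in memory block 5; 34 MB remain.
Put P12 (17 MB) in memory block 2; 4 MB remain.
Put P13 (71 MB) in memory block 6; 57 MB remain.
Put P14 (11 MB) in memory block 3; 5 MB remain.
Final memory blocks: [74,25,10,12] [72,35,17] [35,77,11] [31,76] [94] [71].

6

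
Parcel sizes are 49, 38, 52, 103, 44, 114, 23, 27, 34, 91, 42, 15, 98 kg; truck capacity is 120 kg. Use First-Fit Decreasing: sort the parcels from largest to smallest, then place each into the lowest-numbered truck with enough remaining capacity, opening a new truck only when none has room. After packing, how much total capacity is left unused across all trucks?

110

Sorted descending: 114, 103, 98, 91, 52, 49, 44, 42, 38, 34, 27, 23, 15.
114 kg → truck 1 (remaining 6 kg)
103 kg → truck 2 (remaining 17 kg)
98 kg → truck 3 (remaining 22 kg)
91 kg → truck 4 (remaining 29 kg)
52 kg → truck 5 (remaining 68 kg)
49 kg → truck 5 (remaining 19 kg)
44 kg → truck 6 (remaining 76 kg)
42 kg → truck 6 (remaining 34 kg)
38 kg → truck 7 (remaining 82 kg)
34 kg → truck 6 (remaining 0 kg)
27 kg → truck 4 (remaining 2 kg)
23 kg → truck 7 (remaining 59 kg)
15 kg → truck 2 (remaining 2 kg)
7 trucks × 120 kg = 840 kg; used 730 kg; unused 110 kg.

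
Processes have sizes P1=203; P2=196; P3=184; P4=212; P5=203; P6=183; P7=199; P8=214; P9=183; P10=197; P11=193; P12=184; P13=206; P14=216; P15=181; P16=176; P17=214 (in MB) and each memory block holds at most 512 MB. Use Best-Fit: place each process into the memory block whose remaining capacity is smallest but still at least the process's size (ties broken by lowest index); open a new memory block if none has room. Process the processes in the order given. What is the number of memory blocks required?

9

P1 (203 MB) → memory block 1 (remaining 309 MB)
P2 (196 MB) → memory block 1 (remaining 113 MB)
P3 (184 MB) → memory block 2 (remaining 328 MB)
P4 (212 MB) → memory block 2 (remaining 116 MB)
P5 (203 MB) → memory block 3 (remaining 309 MB)
P6 (183 MB) → memory block 3 (remaining 126 MB)
P7 (199 MB) → memory block 4 (remaining 313 MB)
P8 (214 MB) → memory block 4 (remaining 99 MB)
P9 (183 MB) → memory block 5 (remaining 329 MB)
P10 (197 MB) → memory block 5 (remaining 132 MB)
P11 (193 MB) → memory block 6 (remaining 319 MB)
P12 (184 MB) → memory block 6 (remaining 135 MB)
P13 (206 MB) → memory block 7 (remaining 306 MB)
P14 (216 MB) → memory block 7 (remaining 90 MB)
P15 (181 MB) → memory block 8 (remaining 331 MB)
P16 (176 MB) → memory block 8 (remaining 155 MB)
P17 (214 MB) → memory block 9 (remaining 298 MB)
Final memory blocks: [203,196] [184,212] [203,183] [199,214] [183,197] [193,184] [206,216] [181,176] [214].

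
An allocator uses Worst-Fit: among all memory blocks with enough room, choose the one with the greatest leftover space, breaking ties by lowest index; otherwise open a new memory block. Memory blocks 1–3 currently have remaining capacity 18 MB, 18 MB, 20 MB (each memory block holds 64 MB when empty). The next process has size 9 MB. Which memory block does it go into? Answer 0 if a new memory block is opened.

Memory blocks with room: memory block 1 (18 MB), memory block 2 (18 MB), memory block 3 (20 MB).
Most room is memory block 3 with 20 MB free.

3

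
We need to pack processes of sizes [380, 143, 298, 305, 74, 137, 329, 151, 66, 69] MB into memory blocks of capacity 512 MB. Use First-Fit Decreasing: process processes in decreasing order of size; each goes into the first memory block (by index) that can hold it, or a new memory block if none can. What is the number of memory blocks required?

5

Sorted descending: 380, 329, 305, 298, 151, 143, 137, 74, 69, 66.
Put 380 MB in memory block 1; 132 MB remain.
Put 329 MB in memory block 2; 183 MB remain.
Put 305 MB in memory block 3; 207 MB remain.
Put 298 MB in memory block 4; 214 MB remain.
Put 151 MB in memory block 2; 32 MB remain.
Put 143 MB in memory block 3; 64 MB remain.
Put 137 MB in memory block 4; 77 MB remain.
Put 74 MB in memory block 1; 58 MB remain.
Put 69 MB in memory block 4; 8 MB remain.
Put 66 MB in memory block 5; 446 MB remain.
Final memory blocks: [380,74] [329,151] [305,143] [298,137,69] [66].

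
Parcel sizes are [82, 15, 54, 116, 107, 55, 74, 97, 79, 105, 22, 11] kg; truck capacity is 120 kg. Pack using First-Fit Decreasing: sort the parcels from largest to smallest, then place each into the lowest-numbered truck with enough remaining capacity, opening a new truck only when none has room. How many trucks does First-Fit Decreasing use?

Sorted descending: 116, 107, 105, 97, 82, 79, 74, 55, 54, 22, 15, 11.
116 kg → truck 1 (remaining 4 kg)
107 kg → truck 2 (remaining 13 kg)
105 kg → truck 3 (remaining 15 kg)
97 kg → truck 4 (remaining 23 kg)
82 kg → truck 5 (remaining 38 kg)
79 kg → truck 6 (remaining 41 kg)
74 kg → truck 7 (remaining 46 kg)
55 kg → truck 8 (remaining 65 kg)
54 kg → truck 8 (remaining 11 kg)
22 kg → truck 4 (remaining 1 kg)
15 kg → truck 3 (remaining 0 kg)
11 kg → truck 2 (remaining 2 kg)

8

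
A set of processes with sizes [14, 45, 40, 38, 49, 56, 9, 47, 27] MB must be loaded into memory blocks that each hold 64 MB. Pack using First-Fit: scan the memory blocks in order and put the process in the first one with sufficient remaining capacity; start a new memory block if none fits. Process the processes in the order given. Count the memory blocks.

7 memory blocks

14 MB → memory block 1 (remaining 50 MB)
45 MB → memory block 1 (remaining 5 MB)
40 MB → memory block 2 (remaining 24 MB)
38 MB → memory block 3 (remaining 26 MB)
49 MB → memory block 4 (remaining 15 MB)
56 MB → memory block 5 (remaining 8 MB)
9 MB → memory block 2 (remaining 15 MB)
47 MB → memory block 6 (remaining 17 MB)
27 MB → memory block 7 (remaining 37 MB)
Final memory blocks: [14,45] [40,9] [38] [49] [56] [47] [27].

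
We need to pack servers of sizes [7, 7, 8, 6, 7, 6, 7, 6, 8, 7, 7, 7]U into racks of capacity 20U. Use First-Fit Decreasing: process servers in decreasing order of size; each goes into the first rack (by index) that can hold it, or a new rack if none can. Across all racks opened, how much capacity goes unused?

Sorted descending: 8, 8, 7, 7, 7, 7, 7, 7, 7, 6, 6, 6.
Put 8U in rack 1; 12U remain.
Put 8U in rack 1; 4U remain.
Put 7U in rack 2; 13U remain.
Put 7U in rack 2; 6U remain.
Put 7U in rack 3; 13U remain.
Put 7U in rack 3; 6U remain.
Put 7U in rack 4; 13U remain.
Put 7U in rack 4; 6U remain.
Put 7U in rack 5; 13U remain.
Put 6U in rack 2; 0U remain.
Put 6U in rack 3; 0U remain.
Put 6U in rack 4; 0U remain.
5 racks × 20U = 100U; used 83U; unused 17U.

17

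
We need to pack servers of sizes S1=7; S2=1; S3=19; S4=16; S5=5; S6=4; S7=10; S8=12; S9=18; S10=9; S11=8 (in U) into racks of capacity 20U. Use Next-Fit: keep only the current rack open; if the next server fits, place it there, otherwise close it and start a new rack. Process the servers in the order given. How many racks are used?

7

rack 1: place S1 (7U), 13U left
rack 1: place S2 (1U), 12U left
rack 2: place S3 (19U), 1U left
rack 3: place S4 (16U), 4U left
rack 4: place S5 (5U), 15U left
rack 4: place S6 (4U), 11U left
rack 4: place S7 (10U), 1U left
rack 5: place S8 (12U), 8U left
rack 6: place S9 (18U), 2U left
rack 7: place S10 (9U), 11U left
rack 7: place S11 (8U), 3U left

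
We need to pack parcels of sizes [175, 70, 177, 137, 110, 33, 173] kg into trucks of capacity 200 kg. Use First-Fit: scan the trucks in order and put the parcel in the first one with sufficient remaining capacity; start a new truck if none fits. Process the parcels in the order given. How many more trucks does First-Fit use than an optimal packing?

0

First-Fit: [175] [70,110] [177] [137,33] [173] → 5 trucks.
Total size 875 kg; any packing needs at least ⌈875/200⌉ = 5 trucks.
So 5 is already optimal.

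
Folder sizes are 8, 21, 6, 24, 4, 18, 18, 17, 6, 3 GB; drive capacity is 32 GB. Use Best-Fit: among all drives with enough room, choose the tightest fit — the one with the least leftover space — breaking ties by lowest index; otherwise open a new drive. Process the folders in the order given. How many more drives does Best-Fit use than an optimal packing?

Best-Fit: [8,21,3] [6,24] [4,18,6] [18] [17] → 5 drives.
5 folders exceed 16 GB (half the capacity), and no two of those can share a drive, so at least 5 drives are needed.
So 5 is already optimal.

0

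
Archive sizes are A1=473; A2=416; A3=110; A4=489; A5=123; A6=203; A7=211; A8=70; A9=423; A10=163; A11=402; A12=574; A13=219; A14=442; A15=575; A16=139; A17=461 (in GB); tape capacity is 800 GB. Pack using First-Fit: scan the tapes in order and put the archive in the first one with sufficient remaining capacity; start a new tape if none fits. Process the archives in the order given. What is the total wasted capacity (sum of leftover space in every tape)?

1707

tape 1: place A1 (473 GB), 327 GB left
tape 2: place A2 (416 GB), 384 GB left
tape 1: place A3 (110 GB), 217 GB left
tape 3: place A4 (489 GB), 311 GB left
tape 1: place A5 (123 GB), 94 GB left
tape 2: place A6 (203 GB), 181 GB left
tape 3: place A7 (211 GB), 100 GB left
tape 1: place A8 (70 GB), 24 GB left
tape 4: place A9 (423 GB), 377 GB left
tape 2: place A10 (163 GB), 18 GB left
tape 5: place A11 (402 GB), 398 GB left
tape 6: place A12 (574 GB), 226 GB left
tape 4: place A13 (219 GB), 158 GB left
tape 7: place A14 (442 GB), 358 GB left
tape 8: place A15 (575 GB), 225 GB left
tape 4: place A16 (139 GB), 19 GB left
tape 9: place A17 (461 GB), 339 GB left
9 tapes × 800 GB = 7200 GB; used 5493 GB; unused 1707 GB.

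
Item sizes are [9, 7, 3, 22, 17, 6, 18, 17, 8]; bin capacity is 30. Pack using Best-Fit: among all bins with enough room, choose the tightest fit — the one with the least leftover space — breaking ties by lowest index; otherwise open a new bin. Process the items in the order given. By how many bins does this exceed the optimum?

1

Best-Fit: [9,7,3,8] [22,6] [17] [18] [17] → 5 bins.
Total size 107; any packing needs at least ⌈107/30⌉ = 4 bins.
An optimal packing achieves that bound: [22,8] [18,9,3] [17,7,6] [17] → 4 bins.
Excess: 5 − 4 = 1.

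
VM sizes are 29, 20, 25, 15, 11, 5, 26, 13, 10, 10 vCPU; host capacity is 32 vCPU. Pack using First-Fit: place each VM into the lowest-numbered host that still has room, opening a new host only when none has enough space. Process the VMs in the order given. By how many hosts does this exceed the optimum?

0

First-Fit: [29] [20,11] [25,5] [15,13] [26] [10,10] → 6 hosts.
Total size 164 vCPU; any packing needs at least ⌈164/32⌉ = 6 hosts.
So 6 is already optimal.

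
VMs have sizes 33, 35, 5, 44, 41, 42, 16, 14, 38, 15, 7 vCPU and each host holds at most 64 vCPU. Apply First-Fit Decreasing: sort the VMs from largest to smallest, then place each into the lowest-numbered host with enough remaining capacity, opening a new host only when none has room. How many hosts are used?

6

Sorted descending: 44, 42, 41, 38, 35, 33, 16, 15, 14, 7, 5.
Put 44 vCPU in host 1; 20 vCPU remain.
Put 42 vCPU in host 2; 22 vCPU remain.
Put 41 vCPU in host 3; 23 vCPU remain.
Put 38 vCPU in host 4; 26 vCPU remain.
Put 35 vCPU in host 5; 29 vCPU remain.
Put 33 vCPU in host 6; 31 vCPU remain.
Put 16 vCPU in host 1; 4 vCPU remain.
Put 15 vCPU in host 2; 7 vCPU remain.
Put 14 vCPU in host 3; 9 vCPU remain.
Put 7 vCPU in host 2; 0 vCPU remain.
Put 5 vCPU in host 3; 4 vCPU remain.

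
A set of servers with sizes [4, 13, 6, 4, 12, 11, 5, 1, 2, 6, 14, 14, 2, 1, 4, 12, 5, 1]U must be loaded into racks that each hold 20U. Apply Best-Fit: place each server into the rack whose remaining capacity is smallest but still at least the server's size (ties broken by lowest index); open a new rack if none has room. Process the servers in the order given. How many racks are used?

Put 4U in rack 1; 16U remain.
Put 13U in rack 1; 3U remain.
Put 6U in rack 2; 14U remain.
Put 4U in rack 2; 10U remain.
Put 12U in rack 3; 8U remain.
Put 11U in rack 4; 9U remain.
Put 5U in rack 3; 3U remain.
Put 1U in rack 1; 2U remain.
Put 2U in rack 1; 0U remain.
Put 6U in rack 4; 3U remain.
Put 14U in rack 5; 6U remain.
Put 14U in rack 6; 6U remain.
Put 2U in rack 3; 1U remain.
Put 1U in rack 3; 0U remain.
Put 4U in rack 5; 2U remain.
Put 12U in rack 7; 8U remain.
Put 5U in rack 6; 1U remain.
Put 1U in rack 6; 0U remain.

7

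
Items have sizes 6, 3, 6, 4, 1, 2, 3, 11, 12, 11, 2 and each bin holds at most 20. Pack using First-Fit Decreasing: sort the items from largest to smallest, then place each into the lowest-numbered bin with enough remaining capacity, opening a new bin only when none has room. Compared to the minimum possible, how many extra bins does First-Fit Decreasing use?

First-Fit Decreasing: [12,6,2] [11,6,3] [11,4,3,2] [1] → 4 bins.
Total size 61; any packing needs at least ⌈61/20⌉ = 4 bins.
So 4 is already optimal.

0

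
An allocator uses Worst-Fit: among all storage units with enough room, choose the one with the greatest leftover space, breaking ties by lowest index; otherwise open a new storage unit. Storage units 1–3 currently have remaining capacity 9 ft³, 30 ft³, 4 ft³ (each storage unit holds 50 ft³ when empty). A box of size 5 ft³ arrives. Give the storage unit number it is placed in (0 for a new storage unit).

Storage units with room: storage unit 1 (9 ft³), storage unit 2 (30 ft³).
Most room is storage unit 2 with 30 ft³ free.

2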